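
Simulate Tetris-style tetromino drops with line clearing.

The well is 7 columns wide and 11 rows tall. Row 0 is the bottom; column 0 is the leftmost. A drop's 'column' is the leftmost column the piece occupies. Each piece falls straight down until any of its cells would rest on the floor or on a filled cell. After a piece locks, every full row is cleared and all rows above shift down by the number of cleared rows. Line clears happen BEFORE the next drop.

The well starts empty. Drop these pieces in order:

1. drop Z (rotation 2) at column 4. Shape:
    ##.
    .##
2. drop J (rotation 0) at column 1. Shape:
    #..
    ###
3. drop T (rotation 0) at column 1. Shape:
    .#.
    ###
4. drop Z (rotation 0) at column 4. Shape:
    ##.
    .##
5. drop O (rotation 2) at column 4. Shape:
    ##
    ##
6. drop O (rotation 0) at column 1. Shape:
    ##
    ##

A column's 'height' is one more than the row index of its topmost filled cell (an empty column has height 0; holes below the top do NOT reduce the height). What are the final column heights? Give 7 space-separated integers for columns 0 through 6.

Answer: 0 6 6 3 6 6 3

Derivation:
Drop 1: Z rot2 at col 4 lands with bottom-row=0; cleared 0 line(s) (total 0); column heights now [0 0 0 0 2 2 1], max=2
Drop 2: J rot0 at col 1 lands with bottom-row=0; cleared 0 line(s) (total 0); column heights now [0 2 1 1 2 2 1], max=2
Drop 3: T rot0 at col 1 lands with bottom-row=2; cleared 0 line(s) (total 0); column heights now [0 3 4 3 2 2 1], max=4
Drop 4: Z rot0 at col 4 lands with bottom-row=2; cleared 0 line(s) (total 0); column heights now [0 3 4 3 4 4 3], max=4
Drop 5: O rot2 at col 4 lands with bottom-row=4; cleared 0 line(s) (total 0); column heights now [0 3 4 3 6 6 3], max=6
Drop 6: O rot0 at col 1 lands with bottom-row=4; cleared 0 line(s) (total 0); column heights now [0 6 6 3 6 6 3], max=6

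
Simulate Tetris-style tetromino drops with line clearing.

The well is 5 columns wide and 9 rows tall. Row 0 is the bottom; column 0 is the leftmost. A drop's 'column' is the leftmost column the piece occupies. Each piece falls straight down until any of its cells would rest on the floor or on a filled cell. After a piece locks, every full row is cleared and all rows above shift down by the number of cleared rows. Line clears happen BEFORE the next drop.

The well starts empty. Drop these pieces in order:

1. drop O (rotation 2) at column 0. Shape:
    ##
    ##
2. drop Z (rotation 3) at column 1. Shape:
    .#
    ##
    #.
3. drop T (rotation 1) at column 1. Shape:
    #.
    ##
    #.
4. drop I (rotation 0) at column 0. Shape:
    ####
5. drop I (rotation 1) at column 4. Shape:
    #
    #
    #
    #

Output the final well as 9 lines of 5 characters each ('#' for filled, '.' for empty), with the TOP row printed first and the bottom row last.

Answer: .....
####.
.#...
.##..
.##..
.##.#
.#..#
##..#
##..#

Derivation:
Drop 1: O rot2 at col 0 lands with bottom-row=0; cleared 0 line(s) (total 0); column heights now [2 2 0 0 0], max=2
Drop 2: Z rot3 at col 1 lands with bottom-row=2; cleared 0 line(s) (total 0); column heights now [2 4 5 0 0], max=5
Drop 3: T rot1 at col 1 lands with bottom-row=4; cleared 0 line(s) (total 0); column heights now [2 7 6 0 0], max=7
Drop 4: I rot0 at col 0 lands with bottom-row=7; cleared 0 line(s) (total 0); column heights now [8 8 8 8 0], max=8
Drop 5: I rot1 at col 4 lands with bottom-row=0; cleared 0 line(s) (total 0); column heights now [8 8 8 8 4], max=8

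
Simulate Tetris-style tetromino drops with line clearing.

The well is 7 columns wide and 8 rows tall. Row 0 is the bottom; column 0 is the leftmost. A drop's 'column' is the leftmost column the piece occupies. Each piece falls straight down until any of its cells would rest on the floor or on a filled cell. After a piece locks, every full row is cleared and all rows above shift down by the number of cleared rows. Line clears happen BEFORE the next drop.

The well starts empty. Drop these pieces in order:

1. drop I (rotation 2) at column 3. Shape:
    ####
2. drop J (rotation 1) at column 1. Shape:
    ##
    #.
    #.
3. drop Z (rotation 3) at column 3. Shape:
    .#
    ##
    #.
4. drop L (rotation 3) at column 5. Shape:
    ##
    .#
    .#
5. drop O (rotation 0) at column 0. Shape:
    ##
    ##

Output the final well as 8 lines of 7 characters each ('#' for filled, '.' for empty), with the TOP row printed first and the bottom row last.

Answer: .......
.......
.......
##.....
##..###
.####.#
.#.#..#
.#.####

Derivation:
Drop 1: I rot2 at col 3 lands with bottom-row=0; cleared 0 line(s) (total 0); column heights now [0 0 0 1 1 1 1], max=1
Drop 2: J rot1 at col 1 lands with bottom-row=0; cleared 0 line(s) (total 0); column heights now [0 3 3 1 1 1 1], max=3
Drop 3: Z rot3 at col 3 lands with bottom-row=1; cleared 0 line(s) (total 0); column heights now [0 3 3 3 4 1 1], max=4
Drop 4: L rot3 at col 5 lands with bottom-row=1; cleared 0 line(s) (total 0); column heights now [0 3 3 3 4 4 4], max=4
Drop 5: O rot0 at col 0 lands with bottom-row=3; cleared 0 line(s) (total 0); column heights now [5 5 3 3 4 4 4], max=5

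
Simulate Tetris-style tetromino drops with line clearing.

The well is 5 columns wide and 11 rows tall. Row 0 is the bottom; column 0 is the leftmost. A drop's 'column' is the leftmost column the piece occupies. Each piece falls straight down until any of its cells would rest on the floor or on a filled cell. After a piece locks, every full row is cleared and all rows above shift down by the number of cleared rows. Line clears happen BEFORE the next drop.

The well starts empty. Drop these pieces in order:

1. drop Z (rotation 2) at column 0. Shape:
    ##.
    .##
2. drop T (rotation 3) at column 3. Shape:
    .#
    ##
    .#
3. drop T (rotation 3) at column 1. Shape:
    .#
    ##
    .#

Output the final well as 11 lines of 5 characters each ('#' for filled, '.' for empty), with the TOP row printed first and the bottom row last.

Answer: .....
.....
.....
.....
.....
.....
.....
.....
..#..
.##.#
.##.#

Derivation:
Drop 1: Z rot2 at col 0 lands with bottom-row=0; cleared 0 line(s) (total 0); column heights now [2 2 1 0 0], max=2
Drop 2: T rot3 at col 3 lands with bottom-row=0; cleared 0 line(s) (total 0); column heights now [2 2 1 2 3], max=3
Drop 3: T rot3 at col 1 lands with bottom-row=1; cleared 1 line(s) (total 1); column heights now [0 2 3 0 2], max=3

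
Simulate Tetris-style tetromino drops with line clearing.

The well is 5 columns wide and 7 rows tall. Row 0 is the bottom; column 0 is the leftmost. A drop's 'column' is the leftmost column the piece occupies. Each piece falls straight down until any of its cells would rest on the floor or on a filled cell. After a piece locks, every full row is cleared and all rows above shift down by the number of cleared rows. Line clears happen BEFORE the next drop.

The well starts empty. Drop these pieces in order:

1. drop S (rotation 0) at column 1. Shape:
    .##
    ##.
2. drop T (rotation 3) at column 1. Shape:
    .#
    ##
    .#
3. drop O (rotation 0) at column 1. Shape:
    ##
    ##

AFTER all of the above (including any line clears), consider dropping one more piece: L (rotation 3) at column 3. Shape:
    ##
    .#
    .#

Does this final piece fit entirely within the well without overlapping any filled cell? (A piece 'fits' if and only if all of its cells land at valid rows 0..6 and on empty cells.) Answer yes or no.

Answer: yes

Derivation:
Drop 1: S rot0 at col 1 lands with bottom-row=0; cleared 0 line(s) (total 0); column heights now [0 1 2 2 0], max=2
Drop 2: T rot3 at col 1 lands with bottom-row=2; cleared 0 line(s) (total 0); column heights now [0 4 5 2 0], max=5
Drop 3: O rot0 at col 1 lands with bottom-row=5; cleared 0 line(s) (total 0); column heights now [0 7 7 2 0], max=7
Test piece L rot3 at col 3 (width 2): heights before test = [0 7 7 2 0]; fits = True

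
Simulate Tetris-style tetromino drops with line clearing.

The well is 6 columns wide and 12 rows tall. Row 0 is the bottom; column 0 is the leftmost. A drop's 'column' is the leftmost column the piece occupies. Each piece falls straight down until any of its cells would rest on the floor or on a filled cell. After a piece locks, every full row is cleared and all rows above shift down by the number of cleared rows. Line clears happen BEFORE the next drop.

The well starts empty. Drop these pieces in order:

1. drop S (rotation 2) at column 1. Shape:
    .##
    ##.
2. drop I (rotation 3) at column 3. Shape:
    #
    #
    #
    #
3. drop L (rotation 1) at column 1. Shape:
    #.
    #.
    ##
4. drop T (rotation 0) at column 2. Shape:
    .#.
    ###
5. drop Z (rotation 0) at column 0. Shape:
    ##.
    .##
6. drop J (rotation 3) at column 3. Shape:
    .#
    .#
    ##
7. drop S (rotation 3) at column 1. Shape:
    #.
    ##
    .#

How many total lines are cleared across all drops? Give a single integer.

Answer: 0

Derivation:
Drop 1: S rot2 at col 1 lands with bottom-row=0; cleared 0 line(s) (total 0); column heights now [0 1 2 2 0 0], max=2
Drop 2: I rot3 at col 3 lands with bottom-row=2; cleared 0 line(s) (total 0); column heights now [0 1 2 6 0 0], max=6
Drop 3: L rot1 at col 1 lands with bottom-row=2; cleared 0 line(s) (total 0); column heights now [0 5 3 6 0 0], max=6
Drop 4: T rot0 at col 2 lands with bottom-row=6; cleared 0 line(s) (total 0); column heights now [0 5 7 8 7 0], max=8
Drop 5: Z rot0 at col 0 lands with bottom-row=7; cleared 0 line(s) (total 0); column heights now [9 9 8 8 7 0], max=9
Drop 6: J rot3 at col 3 lands with bottom-row=8; cleared 0 line(s) (total 0); column heights now [9 9 8 9 11 0], max=11
Drop 7: S rot3 at col 1 lands with bottom-row=8; cleared 0 line(s) (total 0); column heights now [9 11 10 9 11 0], max=11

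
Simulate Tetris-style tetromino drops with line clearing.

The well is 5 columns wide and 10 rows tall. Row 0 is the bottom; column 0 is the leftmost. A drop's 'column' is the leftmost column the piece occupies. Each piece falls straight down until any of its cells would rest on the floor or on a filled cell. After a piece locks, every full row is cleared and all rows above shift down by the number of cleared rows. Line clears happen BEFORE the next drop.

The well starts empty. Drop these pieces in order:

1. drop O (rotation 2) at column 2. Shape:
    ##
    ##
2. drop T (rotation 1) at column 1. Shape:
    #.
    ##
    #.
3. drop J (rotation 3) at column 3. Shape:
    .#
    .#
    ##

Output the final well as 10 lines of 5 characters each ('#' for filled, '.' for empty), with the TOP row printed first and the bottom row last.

Answer: .....
.....
.....
.....
.....
....#
.#..#
.####
.###.
..##.

Derivation:
Drop 1: O rot2 at col 2 lands with bottom-row=0; cleared 0 line(s) (total 0); column heights now [0 0 2 2 0], max=2
Drop 2: T rot1 at col 1 lands with bottom-row=1; cleared 0 line(s) (total 0); column heights now [0 4 3 2 0], max=4
Drop 3: J rot3 at col 3 lands with bottom-row=2; cleared 0 line(s) (total 0); column heights now [0 4 3 3 5], max=5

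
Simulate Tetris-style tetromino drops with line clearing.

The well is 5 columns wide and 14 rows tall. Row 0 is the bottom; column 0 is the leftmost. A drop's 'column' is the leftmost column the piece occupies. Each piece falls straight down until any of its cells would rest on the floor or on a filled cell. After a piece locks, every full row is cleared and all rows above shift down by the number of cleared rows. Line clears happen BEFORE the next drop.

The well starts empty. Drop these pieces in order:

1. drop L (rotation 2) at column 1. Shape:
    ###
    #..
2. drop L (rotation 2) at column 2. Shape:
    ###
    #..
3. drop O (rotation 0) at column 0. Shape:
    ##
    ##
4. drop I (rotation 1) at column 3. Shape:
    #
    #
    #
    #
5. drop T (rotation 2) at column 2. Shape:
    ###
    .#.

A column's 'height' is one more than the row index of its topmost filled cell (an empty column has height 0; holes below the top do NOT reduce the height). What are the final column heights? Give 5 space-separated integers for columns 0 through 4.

Answer: 3 3 8 8 8

Derivation:
Drop 1: L rot2 at col 1 lands with bottom-row=0; cleared 0 line(s) (total 0); column heights now [0 2 2 2 0], max=2
Drop 2: L rot2 at col 2 lands with bottom-row=2; cleared 0 line(s) (total 0); column heights now [0 2 4 4 4], max=4
Drop 3: O rot0 at col 0 lands with bottom-row=2; cleared 1 line(s) (total 1); column heights now [3 3 3 2 0], max=3
Drop 4: I rot1 at col 3 lands with bottom-row=2; cleared 0 line(s) (total 1); column heights now [3 3 3 6 0], max=6
Drop 5: T rot2 at col 2 lands with bottom-row=6; cleared 0 line(s) (total 1); column heights now [3 3 8 8 8], max=8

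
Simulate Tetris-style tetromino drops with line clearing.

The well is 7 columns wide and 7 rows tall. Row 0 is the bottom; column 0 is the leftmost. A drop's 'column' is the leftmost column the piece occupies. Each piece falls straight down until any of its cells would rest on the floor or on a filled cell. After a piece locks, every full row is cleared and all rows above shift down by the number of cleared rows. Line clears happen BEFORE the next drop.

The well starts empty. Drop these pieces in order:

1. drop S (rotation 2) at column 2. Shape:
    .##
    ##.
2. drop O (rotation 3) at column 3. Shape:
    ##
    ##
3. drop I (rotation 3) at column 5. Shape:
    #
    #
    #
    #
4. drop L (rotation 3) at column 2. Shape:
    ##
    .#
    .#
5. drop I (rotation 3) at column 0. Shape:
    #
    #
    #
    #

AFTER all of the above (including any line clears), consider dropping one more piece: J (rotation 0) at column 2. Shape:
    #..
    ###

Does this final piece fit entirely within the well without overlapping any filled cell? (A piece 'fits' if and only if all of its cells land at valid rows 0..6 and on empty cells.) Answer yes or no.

Answer: no

Derivation:
Drop 1: S rot2 at col 2 lands with bottom-row=0; cleared 0 line(s) (total 0); column heights now [0 0 1 2 2 0 0], max=2
Drop 2: O rot3 at col 3 lands with bottom-row=2; cleared 0 line(s) (total 0); column heights now [0 0 1 4 4 0 0], max=4
Drop 3: I rot3 at col 5 lands with bottom-row=0; cleared 0 line(s) (total 0); column heights now [0 0 1 4 4 4 0], max=4
Drop 4: L rot3 at col 2 lands with bottom-row=4; cleared 0 line(s) (total 0); column heights now [0 0 7 7 4 4 0], max=7
Drop 5: I rot3 at col 0 lands with bottom-row=0; cleared 0 line(s) (total 0); column heights now [4 0 7 7 4 4 0], max=7
Test piece J rot0 at col 2 (width 3): heights before test = [4 0 7 7 4 4 0]; fits = False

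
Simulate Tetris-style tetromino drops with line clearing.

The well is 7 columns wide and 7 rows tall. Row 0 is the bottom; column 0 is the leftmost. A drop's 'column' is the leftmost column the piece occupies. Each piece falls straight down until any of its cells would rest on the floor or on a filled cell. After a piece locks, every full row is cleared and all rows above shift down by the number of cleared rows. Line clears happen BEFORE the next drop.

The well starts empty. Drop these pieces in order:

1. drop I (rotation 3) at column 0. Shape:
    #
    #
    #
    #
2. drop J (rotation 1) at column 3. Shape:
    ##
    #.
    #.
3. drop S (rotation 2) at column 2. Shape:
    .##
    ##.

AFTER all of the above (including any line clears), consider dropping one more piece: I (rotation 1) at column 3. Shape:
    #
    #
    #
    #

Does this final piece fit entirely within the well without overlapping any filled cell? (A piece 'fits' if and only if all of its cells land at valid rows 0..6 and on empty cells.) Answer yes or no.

Drop 1: I rot3 at col 0 lands with bottom-row=0; cleared 0 line(s) (total 0); column heights now [4 0 0 0 0 0 0], max=4
Drop 2: J rot1 at col 3 lands with bottom-row=0; cleared 0 line(s) (total 0); column heights now [4 0 0 3 3 0 0], max=4
Drop 3: S rot2 at col 2 lands with bottom-row=3; cleared 0 line(s) (total 0); column heights now [4 0 4 5 5 0 0], max=5
Test piece I rot1 at col 3 (width 1): heights before test = [4 0 4 5 5 0 0]; fits = False

Answer: no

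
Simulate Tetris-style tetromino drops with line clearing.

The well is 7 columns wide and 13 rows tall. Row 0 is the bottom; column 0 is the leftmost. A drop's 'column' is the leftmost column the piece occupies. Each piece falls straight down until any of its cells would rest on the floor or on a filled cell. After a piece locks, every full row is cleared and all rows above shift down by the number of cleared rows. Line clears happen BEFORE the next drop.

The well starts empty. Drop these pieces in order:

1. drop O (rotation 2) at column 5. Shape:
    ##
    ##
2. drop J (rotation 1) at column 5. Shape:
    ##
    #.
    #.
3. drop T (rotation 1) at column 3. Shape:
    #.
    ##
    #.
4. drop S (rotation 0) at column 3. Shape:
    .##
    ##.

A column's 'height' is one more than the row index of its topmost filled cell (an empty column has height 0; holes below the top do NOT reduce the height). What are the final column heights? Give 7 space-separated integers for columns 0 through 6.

Drop 1: O rot2 at col 5 lands with bottom-row=0; cleared 0 line(s) (total 0); column heights now [0 0 0 0 0 2 2], max=2
Drop 2: J rot1 at col 5 lands with bottom-row=2; cleared 0 line(s) (total 0); column heights now [0 0 0 0 0 5 5], max=5
Drop 3: T rot1 at col 3 lands with bottom-row=0; cleared 0 line(s) (total 0); column heights now [0 0 0 3 2 5 5], max=5
Drop 4: S rot0 at col 3 lands with bottom-row=4; cleared 0 line(s) (total 0); column heights now [0 0 0 5 6 6 5], max=6

Answer: 0 0 0 5 6 6 5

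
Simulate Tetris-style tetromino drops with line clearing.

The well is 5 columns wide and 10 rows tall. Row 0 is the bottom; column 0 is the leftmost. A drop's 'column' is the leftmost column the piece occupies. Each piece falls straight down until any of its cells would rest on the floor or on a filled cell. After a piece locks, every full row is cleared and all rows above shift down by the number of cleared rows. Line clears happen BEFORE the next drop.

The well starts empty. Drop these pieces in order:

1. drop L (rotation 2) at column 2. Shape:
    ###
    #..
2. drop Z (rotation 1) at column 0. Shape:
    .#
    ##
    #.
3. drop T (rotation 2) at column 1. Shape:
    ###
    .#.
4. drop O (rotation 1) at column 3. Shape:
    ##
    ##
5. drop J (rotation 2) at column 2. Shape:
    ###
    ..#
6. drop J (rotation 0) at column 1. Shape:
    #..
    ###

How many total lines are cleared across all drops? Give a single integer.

Answer: 1

Derivation:
Drop 1: L rot2 at col 2 lands with bottom-row=0; cleared 0 line(s) (total 0); column heights now [0 0 2 2 2], max=2
Drop 2: Z rot1 at col 0 lands with bottom-row=0; cleared 1 line(s) (total 1); column heights now [1 2 1 0 0], max=2
Drop 3: T rot2 at col 1 lands with bottom-row=1; cleared 0 line(s) (total 1); column heights now [1 3 3 3 0], max=3
Drop 4: O rot1 at col 3 lands with bottom-row=3; cleared 0 line(s) (total 1); column heights now [1 3 3 5 5], max=5
Drop 5: J rot2 at col 2 lands with bottom-row=5; cleared 0 line(s) (total 1); column heights now [1 3 7 7 7], max=7
Drop 6: J rot0 at col 1 lands with bottom-row=7; cleared 0 line(s) (total 1); column heights now [1 9 8 8 7], max=9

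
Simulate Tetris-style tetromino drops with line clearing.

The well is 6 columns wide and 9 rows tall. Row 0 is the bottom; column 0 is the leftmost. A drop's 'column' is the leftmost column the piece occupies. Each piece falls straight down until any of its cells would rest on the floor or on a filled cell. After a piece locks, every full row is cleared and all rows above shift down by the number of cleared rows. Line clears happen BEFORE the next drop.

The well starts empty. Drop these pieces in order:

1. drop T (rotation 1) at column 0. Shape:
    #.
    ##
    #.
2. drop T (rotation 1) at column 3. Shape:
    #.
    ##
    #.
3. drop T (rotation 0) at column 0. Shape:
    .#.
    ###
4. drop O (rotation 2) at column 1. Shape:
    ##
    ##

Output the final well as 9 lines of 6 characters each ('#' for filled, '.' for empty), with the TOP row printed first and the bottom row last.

Answer: ......
......
.##...
.##...
.#....
###...
#..#..
##.##.
#..#..

Derivation:
Drop 1: T rot1 at col 0 lands with bottom-row=0; cleared 0 line(s) (total 0); column heights now [3 2 0 0 0 0], max=3
Drop 2: T rot1 at col 3 lands with bottom-row=0; cleared 0 line(s) (total 0); column heights now [3 2 0 3 2 0], max=3
Drop 3: T rot0 at col 0 lands with bottom-row=3; cleared 0 line(s) (total 0); column heights now [4 5 4 3 2 0], max=5
Drop 4: O rot2 at col 1 lands with bottom-row=5; cleared 0 line(s) (total 0); column heights now [4 7 7 3 2 0], max=7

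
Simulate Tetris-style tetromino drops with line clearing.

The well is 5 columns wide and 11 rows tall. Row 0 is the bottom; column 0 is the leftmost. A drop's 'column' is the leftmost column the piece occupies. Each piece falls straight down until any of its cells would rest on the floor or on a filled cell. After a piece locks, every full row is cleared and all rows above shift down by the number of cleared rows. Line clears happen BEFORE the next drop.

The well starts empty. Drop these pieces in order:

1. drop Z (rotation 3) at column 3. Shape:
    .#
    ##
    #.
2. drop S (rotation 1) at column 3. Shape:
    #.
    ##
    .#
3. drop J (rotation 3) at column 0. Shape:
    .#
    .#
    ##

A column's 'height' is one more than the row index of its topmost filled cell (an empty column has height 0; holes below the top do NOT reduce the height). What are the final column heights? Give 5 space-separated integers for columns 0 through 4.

Answer: 1 3 0 6 5

Derivation:
Drop 1: Z rot3 at col 3 lands with bottom-row=0; cleared 0 line(s) (total 0); column heights now [0 0 0 2 3], max=3
Drop 2: S rot1 at col 3 lands with bottom-row=3; cleared 0 line(s) (total 0); column heights now [0 0 0 6 5], max=6
Drop 3: J rot3 at col 0 lands with bottom-row=0; cleared 0 line(s) (total 0); column heights now [1 3 0 6 5], max=6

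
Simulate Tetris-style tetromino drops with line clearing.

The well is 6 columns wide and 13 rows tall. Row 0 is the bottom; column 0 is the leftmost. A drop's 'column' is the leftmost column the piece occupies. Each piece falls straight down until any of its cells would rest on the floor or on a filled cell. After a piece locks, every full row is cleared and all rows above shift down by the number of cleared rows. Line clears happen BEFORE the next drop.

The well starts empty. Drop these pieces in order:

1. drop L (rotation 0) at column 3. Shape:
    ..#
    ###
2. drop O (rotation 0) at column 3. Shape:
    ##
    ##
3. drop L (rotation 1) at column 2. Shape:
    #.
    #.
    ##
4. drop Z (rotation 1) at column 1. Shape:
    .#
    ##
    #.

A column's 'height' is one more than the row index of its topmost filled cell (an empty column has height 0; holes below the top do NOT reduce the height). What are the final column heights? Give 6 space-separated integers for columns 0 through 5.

Drop 1: L rot0 at col 3 lands with bottom-row=0; cleared 0 line(s) (total 0); column heights now [0 0 0 1 1 2], max=2
Drop 2: O rot0 at col 3 lands with bottom-row=1; cleared 0 line(s) (total 0); column heights now [0 0 0 3 3 2], max=3
Drop 3: L rot1 at col 2 lands with bottom-row=3; cleared 0 line(s) (total 0); column heights now [0 0 6 4 3 2], max=6
Drop 4: Z rot1 at col 1 lands with bottom-row=5; cleared 0 line(s) (total 0); column heights now [0 7 8 4 3 2], max=8

Answer: 0 7 8 4 3 2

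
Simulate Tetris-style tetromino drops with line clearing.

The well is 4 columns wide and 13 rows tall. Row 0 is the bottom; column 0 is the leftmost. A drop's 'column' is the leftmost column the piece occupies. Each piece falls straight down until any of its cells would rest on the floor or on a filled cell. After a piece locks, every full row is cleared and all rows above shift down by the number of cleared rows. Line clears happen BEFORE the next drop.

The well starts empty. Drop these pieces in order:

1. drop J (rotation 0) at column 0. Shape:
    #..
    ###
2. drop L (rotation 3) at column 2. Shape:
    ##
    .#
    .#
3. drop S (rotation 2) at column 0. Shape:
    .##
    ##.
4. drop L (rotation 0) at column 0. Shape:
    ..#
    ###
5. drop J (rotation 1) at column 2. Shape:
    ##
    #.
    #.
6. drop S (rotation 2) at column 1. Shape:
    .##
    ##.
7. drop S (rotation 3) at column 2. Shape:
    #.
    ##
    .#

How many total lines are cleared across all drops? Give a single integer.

Answer: 2

Derivation:
Drop 1: J rot0 at col 0 lands with bottom-row=0; cleared 0 line(s) (total 0); column heights now [2 1 1 0], max=2
Drop 2: L rot3 at col 2 lands with bottom-row=0; cleared 1 line(s) (total 1); column heights now [1 0 2 2], max=2
Drop 3: S rot2 at col 0 lands with bottom-row=1; cleared 1 line(s) (total 2); column heights now [1 2 2 1], max=2
Drop 4: L rot0 at col 0 lands with bottom-row=2; cleared 0 line(s) (total 2); column heights now [3 3 4 1], max=4
Drop 5: J rot1 at col 2 lands with bottom-row=4; cleared 0 line(s) (total 2); column heights now [3 3 7 7], max=7
Drop 6: S rot2 at col 1 lands with bottom-row=7; cleared 0 line(s) (total 2); column heights now [3 8 9 9], max=9
Drop 7: S rot3 at col 2 lands with bottom-row=9; cleared 0 line(s) (total 2); column heights now [3 8 12 11], max=12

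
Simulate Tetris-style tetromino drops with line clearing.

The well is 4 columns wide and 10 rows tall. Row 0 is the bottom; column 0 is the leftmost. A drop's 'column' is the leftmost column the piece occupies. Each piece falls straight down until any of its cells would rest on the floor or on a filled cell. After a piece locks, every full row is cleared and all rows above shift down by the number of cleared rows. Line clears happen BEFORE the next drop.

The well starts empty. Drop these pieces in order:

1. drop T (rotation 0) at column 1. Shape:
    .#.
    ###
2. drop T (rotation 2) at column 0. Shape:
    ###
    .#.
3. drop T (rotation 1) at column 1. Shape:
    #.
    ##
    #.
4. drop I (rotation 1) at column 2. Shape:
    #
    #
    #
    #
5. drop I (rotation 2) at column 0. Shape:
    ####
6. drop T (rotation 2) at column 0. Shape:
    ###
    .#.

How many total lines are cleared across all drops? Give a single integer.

Answer: 1

Derivation:
Drop 1: T rot0 at col 1 lands with bottom-row=0; cleared 0 line(s) (total 0); column heights now [0 1 2 1], max=2
Drop 2: T rot2 at col 0 lands with bottom-row=1; cleared 0 line(s) (total 0); column heights now [3 3 3 1], max=3
Drop 3: T rot1 at col 1 lands with bottom-row=3; cleared 0 line(s) (total 0); column heights now [3 6 5 1], max=6
Drop 4: I rot1 at col 2 lands with bottom-row=5; cleared 0 line(s) (total 0); column heights now [3 6 9 1], max=9
Drop 5: I rot2 at col 0 lands with bottom-row=9; cleared 1 line(s) (total 1); column heights now [3 6 9 1], max=9
Drop 6: T rot2 at col 0 lands with bottom-row=8; cleared 0 line(s) (total 1); column heights now [10 10 10 1], max=10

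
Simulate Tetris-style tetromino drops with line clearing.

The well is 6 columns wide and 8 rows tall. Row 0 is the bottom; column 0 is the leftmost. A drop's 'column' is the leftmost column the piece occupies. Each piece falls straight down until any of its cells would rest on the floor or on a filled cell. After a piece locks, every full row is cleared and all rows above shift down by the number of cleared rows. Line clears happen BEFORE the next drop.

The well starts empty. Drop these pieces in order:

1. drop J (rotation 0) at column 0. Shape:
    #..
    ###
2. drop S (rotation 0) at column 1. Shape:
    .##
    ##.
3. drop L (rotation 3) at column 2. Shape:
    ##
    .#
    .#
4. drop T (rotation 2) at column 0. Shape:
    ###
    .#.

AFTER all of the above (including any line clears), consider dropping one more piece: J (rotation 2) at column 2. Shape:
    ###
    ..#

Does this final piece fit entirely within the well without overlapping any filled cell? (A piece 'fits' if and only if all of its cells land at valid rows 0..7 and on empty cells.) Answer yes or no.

Drop 1: J rot0 at col 0 lands with bottom-row=0; cleared 0 line(s) (total 0); column heights now [2 1 1 0 0 0], max=2
Drop 2: S rot0 at col 1 lands with bottom-row=1; cleared 0 line(s) (total 0); column heights now [2 2 3 3 0 0], max=3
Drop 3: L rot3 at col 2 lands with bottom-row=3; cleared 0 line(s) (total 0); column heights now [2 2 6 6 0 0], max=6
Drop 4: T rot2 at col 0 lands with bottom-row=5; cleared 0 line(s) (total 0); column heights now [7 7 7 6 0 0], max=7
Test piece J rot2 at col 2 (width 3): heights before test = [7 7 7 6 0 0]; fits = True

Answer: yes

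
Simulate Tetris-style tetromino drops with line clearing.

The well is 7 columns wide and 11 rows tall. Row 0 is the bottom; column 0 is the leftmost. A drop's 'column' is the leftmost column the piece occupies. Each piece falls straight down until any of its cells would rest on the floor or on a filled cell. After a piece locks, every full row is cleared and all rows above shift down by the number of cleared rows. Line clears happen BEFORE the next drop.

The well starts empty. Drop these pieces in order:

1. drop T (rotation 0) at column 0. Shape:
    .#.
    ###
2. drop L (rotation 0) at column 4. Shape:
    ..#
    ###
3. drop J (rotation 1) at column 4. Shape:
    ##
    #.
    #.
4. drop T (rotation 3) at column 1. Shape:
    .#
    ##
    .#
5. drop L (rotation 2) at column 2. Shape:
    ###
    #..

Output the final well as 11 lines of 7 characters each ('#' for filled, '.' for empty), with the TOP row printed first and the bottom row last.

Answer: .......
.......
.......
.......
.......
..###..
..#....
..#.##.
.##.#..
.##.#.#
###.###

Derivation:
Drop 1: T rot0 at col 0 lands with bottom-row=0; cleared 0 line(s) (total 0); column heights now [1 2 1 0 0 0 0], max=2
Drop 2: L rot0 at col 4 lands with bottom-row=0; cleared 0 line(s) (total 0); column heights now [1 2 1 0 1 1 2], max=2
Drop 3: J rot1 at col 4 lands with bottom-row=1; cleared 0 line(s) (total 0); column heights now [1 2 1 0 4 4 2], max=4
Drop 4: T rot3 at col 1 lands with bottom-row=1; cleared 0 line(s) (total 0); column heights now [1 3 4 0 4 4 2], max=4
Drop 5: L rot2 at col 2 lands with bottom-row=4; cleared 0 line(s) (total 0); column heights now [1 3 6 6 6 4 2], max=6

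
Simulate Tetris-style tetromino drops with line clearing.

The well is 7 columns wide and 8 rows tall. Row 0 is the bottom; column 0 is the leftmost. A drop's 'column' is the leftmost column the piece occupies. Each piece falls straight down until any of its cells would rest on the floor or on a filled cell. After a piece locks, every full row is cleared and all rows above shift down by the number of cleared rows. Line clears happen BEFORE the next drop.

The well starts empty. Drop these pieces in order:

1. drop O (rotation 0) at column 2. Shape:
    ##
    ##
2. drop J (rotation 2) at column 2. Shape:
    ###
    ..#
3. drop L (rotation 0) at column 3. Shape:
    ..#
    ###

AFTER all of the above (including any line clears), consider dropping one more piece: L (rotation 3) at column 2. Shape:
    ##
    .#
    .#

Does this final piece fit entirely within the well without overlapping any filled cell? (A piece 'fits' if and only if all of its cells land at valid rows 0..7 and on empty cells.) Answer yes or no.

Answer: yes

Derivation:
Drop 1: O rot0 at col 2 lands with bottom-row=0; cleared 0 line(s) (total 0); column heights now [0 0 2 2 0 0 0], max=2
Drop 2: J rot2 at col 2 lands with bottom-row=1; cleared 0 line(s) (total 0); column heights now [0 0 3 3 3 0 0], max=3
Drop 3: L rot0 at col 3 lands with bottom-row=3; cleared 0 line(s) (total 0); column heights now [0 0 3 4 4 5 0], max=5
Test piece L rot3 at col 2 (width 2): heights before test = [0 0 3 4 4 5 0]; fits = True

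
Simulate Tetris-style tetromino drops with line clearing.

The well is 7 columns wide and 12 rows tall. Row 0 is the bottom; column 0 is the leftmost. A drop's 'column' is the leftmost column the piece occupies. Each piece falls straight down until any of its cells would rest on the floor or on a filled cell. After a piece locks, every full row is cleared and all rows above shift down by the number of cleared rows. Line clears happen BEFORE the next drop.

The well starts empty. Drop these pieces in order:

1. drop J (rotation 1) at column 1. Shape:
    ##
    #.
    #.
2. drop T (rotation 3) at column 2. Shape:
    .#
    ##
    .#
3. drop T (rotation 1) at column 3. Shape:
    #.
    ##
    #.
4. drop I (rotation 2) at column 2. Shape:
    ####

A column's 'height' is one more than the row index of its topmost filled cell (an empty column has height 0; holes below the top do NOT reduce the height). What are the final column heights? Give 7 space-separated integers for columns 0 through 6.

Answer: 0 3 9 9 9 9 0

Derivation:
Drop 1: J rot1 at col 1 lands with bottom-row=0; cleared 0 line(s) (total 0); column heights now [0 3 3 0 0 0 0], max=3
Drop 2: T rot3 at col 2 lands with bottom-row=2; cleared 0 line(s) (total 0); column heights now [0 3 4 5 0 0 0], max=5
Drop 3: T rot1 at col 3 lands with bottom-row=5; cleared 0 line(s) (total 0); column heights now [0 3 4 8 7 0 0], max=8
Drop 4: I rot2 at col 2 lands with bottom-row=8; cleared 0 line(s) (total 0); column heights now [0 3 9 9 9 9 0], max=9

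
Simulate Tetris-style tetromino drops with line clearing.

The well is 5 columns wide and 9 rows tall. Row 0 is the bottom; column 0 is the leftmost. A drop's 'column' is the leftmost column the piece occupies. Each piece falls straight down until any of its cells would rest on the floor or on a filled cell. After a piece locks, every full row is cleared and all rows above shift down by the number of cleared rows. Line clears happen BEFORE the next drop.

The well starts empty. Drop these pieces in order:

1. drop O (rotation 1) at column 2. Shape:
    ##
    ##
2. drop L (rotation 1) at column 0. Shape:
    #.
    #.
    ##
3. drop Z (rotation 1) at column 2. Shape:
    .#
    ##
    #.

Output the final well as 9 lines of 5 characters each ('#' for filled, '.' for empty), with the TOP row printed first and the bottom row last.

Answer: .....
.....
.....
.....
...#.
..##.
#.#..
#.##.
####.

Derivation:
Drop 1: O rot1 at col 2 lands with bottom-row=0; cleared 0 line(s) (total 0); column heights now [0 0 2 2 0], max=2
Drop 2: L rot1 at col 0 lands with bottom-row=0; cleared 0 line(s) (total 0); column heights now [3 1 2 2 0], max=3
Drop 3: Z rot1 at col 2 lands with bottom-row=2; cleared 0 line(s) (total 0); column heights now [3 1 4 5 0], max=5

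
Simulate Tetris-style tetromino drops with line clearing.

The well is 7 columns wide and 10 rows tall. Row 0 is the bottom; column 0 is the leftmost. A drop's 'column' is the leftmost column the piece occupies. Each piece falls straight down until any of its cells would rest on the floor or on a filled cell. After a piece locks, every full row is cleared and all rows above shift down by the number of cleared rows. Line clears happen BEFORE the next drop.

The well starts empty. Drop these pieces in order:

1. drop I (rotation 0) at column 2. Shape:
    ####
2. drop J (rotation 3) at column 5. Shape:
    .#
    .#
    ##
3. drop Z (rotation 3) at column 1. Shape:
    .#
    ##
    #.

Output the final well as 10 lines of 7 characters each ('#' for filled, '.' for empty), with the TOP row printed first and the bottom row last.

Drop 1: I rot0 at col 2 lands with bottom-row=0; cleared 0 line(s) (total 0); column heights now [0 0 1 1 1 1 0], max=1
Drop 2: J rot3 at col 5 lands with bottom-row=1; cleared 0 line(s) (total 0); column heights now [0 0 1 1 1 2 4], max=4
Drop 3: Z rot3 at col 1 lands with bottom-row=0; cleared 0 line(s) (total 0); column heights now [0 2 3 1 1 2 4], max=4

Answer: .......
.......
.......
.......
.......
.......
......#
..#...#
.##..##
.#####.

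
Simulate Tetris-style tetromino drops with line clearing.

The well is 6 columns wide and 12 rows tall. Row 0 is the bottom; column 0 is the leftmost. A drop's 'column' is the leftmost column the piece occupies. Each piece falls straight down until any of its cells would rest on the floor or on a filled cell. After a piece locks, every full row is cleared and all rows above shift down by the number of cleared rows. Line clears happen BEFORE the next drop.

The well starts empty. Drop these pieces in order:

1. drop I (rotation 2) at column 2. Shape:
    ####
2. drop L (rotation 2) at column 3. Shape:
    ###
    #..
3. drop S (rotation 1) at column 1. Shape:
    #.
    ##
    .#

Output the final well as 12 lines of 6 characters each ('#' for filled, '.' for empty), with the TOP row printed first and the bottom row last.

Drop 1: I rot2 at col 2 lands with bottom-row=0; cleared 0 line(s) (total 0); column heights now [0 0 1 1 1 1], max=1
Drop 2: L rot2 at col 3 lands with bottom-row=1; cleared 0 line(s) (total 0); column heights now [0 0 1 3 3 3], max=3
Drop 3: S rot1 at col 1 lands with bottom-row=1; cleared 0 line(s) (total 0); column heights now [0 4 3 3 3 3], max=4

Answer: ......
......
......
......
......
......
......
......
.#....
.#####
..##..
..####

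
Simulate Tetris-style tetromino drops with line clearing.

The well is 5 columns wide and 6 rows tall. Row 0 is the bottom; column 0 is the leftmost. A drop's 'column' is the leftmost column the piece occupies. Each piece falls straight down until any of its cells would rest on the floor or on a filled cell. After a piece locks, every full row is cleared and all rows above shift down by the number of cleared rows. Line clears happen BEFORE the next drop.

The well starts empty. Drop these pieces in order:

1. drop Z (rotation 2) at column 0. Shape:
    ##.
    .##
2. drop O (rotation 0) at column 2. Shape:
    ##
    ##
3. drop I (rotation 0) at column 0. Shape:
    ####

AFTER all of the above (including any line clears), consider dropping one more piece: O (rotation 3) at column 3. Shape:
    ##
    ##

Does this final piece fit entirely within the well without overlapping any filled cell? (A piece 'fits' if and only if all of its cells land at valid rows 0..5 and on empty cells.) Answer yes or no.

Answer: yes

Derivation:
Drop 1: Z rot2 at col 0 lands with bottom-row=0; cleared 0 line(s) (total 0); column heights now [2 2 1 0 0], max=2
Drop 2: O rot0 at col 2 lands with bottom-row=1; cleared 0 line(s) (total 0); column heights now [2 2 3 3 0], max=3
Drop 3: I rot0 at col 0 lands with bottom-row=3; cleared 0 line(s) (total 0); column heights now [4 4 4 4 0], max=4
Test piece O rot3 at col 3 (width 2): heights before test = [4 4 4 4 0]; fits = True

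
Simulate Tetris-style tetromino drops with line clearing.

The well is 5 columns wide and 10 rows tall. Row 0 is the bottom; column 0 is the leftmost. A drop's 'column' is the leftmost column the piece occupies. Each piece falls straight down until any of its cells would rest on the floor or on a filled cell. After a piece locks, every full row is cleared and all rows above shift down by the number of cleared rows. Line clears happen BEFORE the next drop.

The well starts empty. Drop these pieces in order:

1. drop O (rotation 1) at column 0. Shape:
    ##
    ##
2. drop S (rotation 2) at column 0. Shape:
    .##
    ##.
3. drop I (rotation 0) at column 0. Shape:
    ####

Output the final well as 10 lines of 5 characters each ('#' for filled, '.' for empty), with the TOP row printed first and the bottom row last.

Answer: .....
.....
.....
.....
.....
####.
.##..
##...
##...
##...

Derivation:
Drop 1: O rot1 at col 0 lands with bottom-row=0; cleared 0 line(s) (total 0); column heights now [2 2 0 0 0], max=2
Drop 2: S rot2 at col 0 lands with bottom-row=2; cleared 0 line(s) (total 0); column heights now [3 4 4 0 0], max=4
Drop 3: I rot0 at col 0 lands with bottom-row=4; cleared 0 line(s) (total 0); column heights now [5 5 5 5 0], max=5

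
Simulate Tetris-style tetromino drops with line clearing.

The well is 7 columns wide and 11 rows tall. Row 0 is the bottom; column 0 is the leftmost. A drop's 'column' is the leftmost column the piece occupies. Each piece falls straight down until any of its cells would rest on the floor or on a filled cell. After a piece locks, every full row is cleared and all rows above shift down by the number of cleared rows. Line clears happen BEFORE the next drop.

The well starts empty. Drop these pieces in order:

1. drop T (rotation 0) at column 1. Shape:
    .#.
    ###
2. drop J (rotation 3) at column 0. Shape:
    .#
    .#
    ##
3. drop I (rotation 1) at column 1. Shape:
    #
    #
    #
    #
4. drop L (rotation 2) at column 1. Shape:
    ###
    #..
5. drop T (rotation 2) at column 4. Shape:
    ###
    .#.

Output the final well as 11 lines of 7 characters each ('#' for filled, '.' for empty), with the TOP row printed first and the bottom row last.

Drop 1: T rot0 at col 1 lands with bottom-row=0; cleared 0 line(s) (total 0); column heights now [0 1 2 1 0 0 0], max=2
Drop 2: J rot3 at col 0 lands with bottom-row=1; cleared 0 line(s) (total 0); column heights now [2 4 2 1 0 0 0], max=4
Drop 3: I rot1 at col 1 lands with bottom-row=4; cleared 0 line(s) (total 0); column heights now [2 8 2 1 0 0 0], max=8
Drop 4: L rot2 at col 1 lands with bottom-row=8; cleared 0 line(s) (total 0); column heights now [2 10 10 10 0 0 0], max=10
Drop 5: T rot2 at col 4 lands with bottom-row=0; cleared 0 line(s) (total 0); column heights now [2 10 10 10 2 2 2], max=10

Answer: .......
.###...
.#.....
.#.....
.#.....
.#.....
.#.....
.#.....
.#.....
###.###
.###.#.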